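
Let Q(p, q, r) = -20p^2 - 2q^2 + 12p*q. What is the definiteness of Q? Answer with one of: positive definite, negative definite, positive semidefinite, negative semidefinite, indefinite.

negative semidefinite

The associated matrix is A = [[-20, 6, 0], [6, -2, 0], [0, 0, 0]].
Symmetric row and column elimination reduces A to a congruent diagonal form with pivots -20, -1/5, 0.
Counting signs: 2 negative, 1 zero.
Hence Q is negative semidefinite.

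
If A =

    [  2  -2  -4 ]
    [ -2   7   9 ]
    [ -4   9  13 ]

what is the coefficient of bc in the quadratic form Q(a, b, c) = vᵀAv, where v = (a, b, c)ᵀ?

The coefficient of bc is A[2,3] + A[3,2] = 2·9 = 18.

18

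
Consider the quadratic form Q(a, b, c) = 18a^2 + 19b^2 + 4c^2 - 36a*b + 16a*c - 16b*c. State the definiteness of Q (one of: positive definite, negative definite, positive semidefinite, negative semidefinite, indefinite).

The symmetric matrix is A = [[18, -18, 8], [-18, 19, -8], [8, -8, 4]].
Applying the same elementary operations to the rows and columns of A produces a congruent diagonal matrix with entries 18, 1, 4/9.
Counting signs: 3 positive.
Hence Q is positive definite.

positive definite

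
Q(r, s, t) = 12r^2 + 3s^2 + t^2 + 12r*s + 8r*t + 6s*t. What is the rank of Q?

The symmetric matrix is A = [[12, 6, 4], [6, 3, 3], [4, 3, 1]].
Row reduction of A gives 3 nonzero rows, so rank A = 3.

3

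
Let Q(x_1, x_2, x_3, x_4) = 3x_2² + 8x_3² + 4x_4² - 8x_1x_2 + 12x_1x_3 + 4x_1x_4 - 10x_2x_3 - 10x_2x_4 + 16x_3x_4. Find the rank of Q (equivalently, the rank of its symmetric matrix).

3

The symmetric matrix is A = [[0, -4, 6, 2], [-4, 3, -5, -5], [6, -5, 8, 8], [2, -5, 8, 4]].
Row reduction of A gives 3 nonzero rows, so rank A = 3.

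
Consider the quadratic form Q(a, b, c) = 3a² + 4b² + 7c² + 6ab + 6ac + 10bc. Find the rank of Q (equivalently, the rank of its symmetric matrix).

2

The symmetric matrix is A = [[3, 3, 3], [3, 4, 5], [3, 5, 7]].
Congruent diagonalization of A (simultaneous row and column reduction) yields pivots 3, 1, 0.
Counting signs: 2 positive, 1 zero.
The rank is the number of nonzero pivots: 2.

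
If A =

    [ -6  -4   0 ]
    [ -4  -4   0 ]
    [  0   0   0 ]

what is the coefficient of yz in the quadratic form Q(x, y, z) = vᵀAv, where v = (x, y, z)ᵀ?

The coefficient of yz is A[2,3] + A[3,2] = 2·0 = 0.

0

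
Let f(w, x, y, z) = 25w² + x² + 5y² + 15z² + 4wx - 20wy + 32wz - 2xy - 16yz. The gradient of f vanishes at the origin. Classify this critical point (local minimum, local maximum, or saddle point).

The Hessian at the origin is H = [[50, 4, -20, 32], [4, 2, -2, 0], [-20, -2, 10, -16], [32, 0, -16, 30]].
Congruent diagonalization of H (simultaneous row and column reduction) yields pivots 50, 42/25, 40/21, -2.
Counting signs: 3 positive, 1 negative.
H is indefinite, so the origin is a saddle point.

saddle point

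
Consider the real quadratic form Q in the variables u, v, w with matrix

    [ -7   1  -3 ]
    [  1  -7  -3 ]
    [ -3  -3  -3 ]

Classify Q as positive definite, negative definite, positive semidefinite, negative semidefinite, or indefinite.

Applying the same elementary operations to the rows and columns of A produces a congruent diagonal matrix with entries -7, -48/7, 0.
Counting signs: 2 negative, 1 zero.
Hence Q is negative semidefinite.

negative semidefinite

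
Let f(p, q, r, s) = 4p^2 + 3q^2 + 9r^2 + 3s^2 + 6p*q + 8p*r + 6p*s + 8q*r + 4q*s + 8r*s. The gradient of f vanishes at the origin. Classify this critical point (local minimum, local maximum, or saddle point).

The Hessian at the origin is H = [[8, 6, 8, 6], [6, 6, 8, 4], [8, 8, 18, 8], [6, 4, 8, 6]].
An LDLᵀ factorisation of H has diagonal entries 8, 3/2, 22/3, 4/11.
That gives 4 positive pivots.
H is positive definite, so the origin is a strict local minimum.

local minimum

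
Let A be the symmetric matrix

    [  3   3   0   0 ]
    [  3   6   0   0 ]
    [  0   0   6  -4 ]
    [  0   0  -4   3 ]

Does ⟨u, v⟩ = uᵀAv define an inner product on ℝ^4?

yes

Leading principal minors: Δ_1 = 3, Δ_2 = 9, Δ_3 = 54, Δ_4 = 18.
All leading principal minors are positive, so by Sylvester's criterion Q is positive definite.
⟨·,·⟩ is an inner product exactly when A is positive definite.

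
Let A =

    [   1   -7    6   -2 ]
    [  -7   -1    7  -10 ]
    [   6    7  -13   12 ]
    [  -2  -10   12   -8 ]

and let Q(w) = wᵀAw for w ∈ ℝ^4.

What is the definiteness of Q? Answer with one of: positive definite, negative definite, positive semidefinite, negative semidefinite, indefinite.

indefinite

Congruent diagonalization of A (simultaneous row and column reduction) yields pivots 1, -50, -49/50, -12/49.
So there are 1 positive, 3 negative pivots.
Hence Q is indefinite.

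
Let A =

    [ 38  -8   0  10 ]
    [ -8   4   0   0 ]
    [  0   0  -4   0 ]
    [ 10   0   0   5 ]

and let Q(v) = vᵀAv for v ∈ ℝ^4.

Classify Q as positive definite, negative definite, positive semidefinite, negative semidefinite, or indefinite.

indefinite

Row-reducing A symmetrically gives the diagonal entries 38, 44/19, -4, 5/11.
Counting signs: 3 positive, 1 negative.
Hence Q is indefinite.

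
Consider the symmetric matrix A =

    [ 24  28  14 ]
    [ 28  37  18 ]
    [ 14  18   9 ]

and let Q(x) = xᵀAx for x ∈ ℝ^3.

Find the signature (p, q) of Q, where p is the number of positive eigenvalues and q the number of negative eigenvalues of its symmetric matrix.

Row-reducing A symmetrically gives the diagonal entries 24, 13/3, 5/26.
So there are 3 positive pivots.

(3, 0)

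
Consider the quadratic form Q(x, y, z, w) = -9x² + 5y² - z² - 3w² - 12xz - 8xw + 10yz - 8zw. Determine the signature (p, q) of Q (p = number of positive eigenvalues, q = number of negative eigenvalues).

The symmetric matrix is A = [[-9, 0, -6, -4], [0, 5, 5, 0], [-6, 5, -1, -4], [-4, 0, -4, -3]].
Symmetric row and column elimination reduces A to a congruent diagonal form with pivots -9, 5, -2, -1/3.
That gives 1 positive, 3 negative pivots.

(1, 3)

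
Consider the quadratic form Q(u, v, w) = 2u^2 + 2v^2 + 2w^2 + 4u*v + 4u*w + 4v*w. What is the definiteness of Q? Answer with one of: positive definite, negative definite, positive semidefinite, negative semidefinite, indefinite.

positive semidefinite

Write A = [[2, 2, 2], [2, 2, 2], [2, 2, 2]].
Applying the same elementary operations to the rows and columns of A produces a congruent diagonal matrix with entries 2, 0, 0.
So there are 1 positive, 2 zero pivots.
Hence Q is positive semidefinite.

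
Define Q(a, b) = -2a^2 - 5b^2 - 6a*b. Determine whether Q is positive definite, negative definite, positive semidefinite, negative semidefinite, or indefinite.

The symmetric matrix of Q is [[-2, -3], [-3, -5]].
For the 2×2 matrix [[-2, -3], [-3, -5]]: det = -2·-5 − (-3)² = 1, trace = -7.
det > 0 so both eigenvalues share the sign of the trace; trace = -7 < 0 ⇒ both negative.

negative definite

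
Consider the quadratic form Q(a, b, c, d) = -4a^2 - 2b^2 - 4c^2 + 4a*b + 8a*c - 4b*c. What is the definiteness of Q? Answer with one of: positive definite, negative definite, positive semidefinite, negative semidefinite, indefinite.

Write A = [[-4, 2, 4, 0], [2, -2, -2, 0], [4, -2, -4, 0], [0, 0, 0, 0]].
Applying the same elementary operations to the rows and columns of A produces a congruent diagonal matrix with entries -4, -1, 0, 0.
So there are 2 negative, 2 zero pivots.
Hence Q is negative semidefinite.

negative semidefinite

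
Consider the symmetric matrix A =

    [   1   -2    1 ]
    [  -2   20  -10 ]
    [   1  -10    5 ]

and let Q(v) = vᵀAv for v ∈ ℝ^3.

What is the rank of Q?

Congruent diagonalization of A (simultaneous row and column reduction) yields pivots 1, 16, 0.
That gives 2 positive, 1 zero pivots.
The rank is the number of nonzero pivots: 2.

2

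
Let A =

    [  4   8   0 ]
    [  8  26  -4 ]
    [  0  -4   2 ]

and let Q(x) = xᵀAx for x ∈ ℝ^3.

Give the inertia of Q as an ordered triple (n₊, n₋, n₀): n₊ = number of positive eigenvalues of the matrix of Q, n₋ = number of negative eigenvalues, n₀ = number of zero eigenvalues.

(3, 0, 0)

Row-reducing A symmetrically gives the diagonal entries 4, 10, 2/5.
That gives 3 positive pivots.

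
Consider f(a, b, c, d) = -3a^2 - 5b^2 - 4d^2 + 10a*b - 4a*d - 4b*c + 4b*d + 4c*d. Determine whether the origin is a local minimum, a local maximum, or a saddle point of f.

The Hessian at the origin is H = [[-6, 10, 0, -4], [10, -10, -4, 4], [0, -4, 0, 4], [-4, 4, 4, -8]].
Symmetric row and column elimination reduces H to a congruent diagonal form with pivots -6, 20/3, -12/5, -4.
So there are 1 positive, 3 negative pivots.
H is indefinite, so the origin is a saddle point.

saddle point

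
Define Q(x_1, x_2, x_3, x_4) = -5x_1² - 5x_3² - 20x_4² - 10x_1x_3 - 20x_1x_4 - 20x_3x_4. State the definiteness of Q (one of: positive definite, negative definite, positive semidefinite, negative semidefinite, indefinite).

The symmetric matrix is A = [[-5, 0, -5, -10], [0, 0, 0, 0], [-5, 0, -5, -10], [-10, 0, -10, -20]].
Symmetric row and column elimination reduces A to a congruent diagonal form with pivots -5, 0, 0, 0.
That gives 1 negative, 3 zero pivots.
Hence Q is negative semidefinite.

negative semidefinite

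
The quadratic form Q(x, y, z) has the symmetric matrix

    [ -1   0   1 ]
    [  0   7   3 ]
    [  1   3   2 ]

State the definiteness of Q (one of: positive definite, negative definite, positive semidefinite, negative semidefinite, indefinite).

indefinite

Row-reducing A symmetrically gives the diagonal entries -1, 7, 12/7.
Counting signs: 2 positive, 1 negative.
Hence Q is indefinite.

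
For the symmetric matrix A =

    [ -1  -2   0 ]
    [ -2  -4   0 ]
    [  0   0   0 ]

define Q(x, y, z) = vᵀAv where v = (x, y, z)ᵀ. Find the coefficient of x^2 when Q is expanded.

-1

The coefficient of x^2 is the diagonal entry A[1,1] = -1.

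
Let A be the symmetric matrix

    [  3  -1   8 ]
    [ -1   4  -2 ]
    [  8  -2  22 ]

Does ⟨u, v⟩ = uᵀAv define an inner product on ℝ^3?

yes

Congruent diagonalization of A (simultaneous row and column reduction) yields pivots 3, 11/3, 6/11.
So there are 3 positive pivots.
Hence Q is positive definite.
⟨·,·⟩ is an inner product exactly when A is positive definite.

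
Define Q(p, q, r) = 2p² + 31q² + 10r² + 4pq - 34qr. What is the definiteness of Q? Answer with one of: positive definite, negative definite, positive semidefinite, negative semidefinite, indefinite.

positive definite

The symmetric matrix of Q is A = [[2, 2, 0], [2, 31, -17], [0, -17, 10]].
Leading principal minors: Δ_1 = 2, Δ_2 = 58, Δ_3 = 2.
All leading principal minors are positive, so by Sylvester's criterion Q is positive definite.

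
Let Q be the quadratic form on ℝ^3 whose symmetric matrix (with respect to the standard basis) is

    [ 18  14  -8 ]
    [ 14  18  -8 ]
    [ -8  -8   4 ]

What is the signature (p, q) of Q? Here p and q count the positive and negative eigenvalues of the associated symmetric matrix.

(2, 0)

Symmetric row and column elimination reduces A to a congruent diagonal form with pivots 18, 64/9, 0.
So there are 2 positive, 1 zero pivots.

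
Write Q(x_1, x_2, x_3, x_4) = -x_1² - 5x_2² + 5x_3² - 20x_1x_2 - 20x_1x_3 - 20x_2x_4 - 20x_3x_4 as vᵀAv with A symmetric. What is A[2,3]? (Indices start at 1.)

0

The coefficient of x_2·x_3 in Q is 0. For a symmetric A this equals A[2,3] + A[3,2] = 2·A[2,3].
So A[2,3] = 0/2 = 0.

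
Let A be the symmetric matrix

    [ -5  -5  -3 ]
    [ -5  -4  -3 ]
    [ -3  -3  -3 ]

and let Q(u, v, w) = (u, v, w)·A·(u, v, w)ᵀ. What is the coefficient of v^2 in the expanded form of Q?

-4

The coefficient of v^2 is the diagonal entry A[2,2] = -4.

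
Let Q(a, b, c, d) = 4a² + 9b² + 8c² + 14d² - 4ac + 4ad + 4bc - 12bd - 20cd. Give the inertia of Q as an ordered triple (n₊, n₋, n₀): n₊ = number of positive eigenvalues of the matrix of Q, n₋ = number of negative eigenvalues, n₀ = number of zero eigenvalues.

(4, 0, 0)

The symmetric matrix is A = [[4, 0, -2, 2], [0, 9, 2, -6], [-2, 2, 8, -10], [2, -6, -10, 14]].
An LDLᵀ factorisation of A has diagonal entries 4, 9, 59/9, 2/59.
So there are 4 positive pivots.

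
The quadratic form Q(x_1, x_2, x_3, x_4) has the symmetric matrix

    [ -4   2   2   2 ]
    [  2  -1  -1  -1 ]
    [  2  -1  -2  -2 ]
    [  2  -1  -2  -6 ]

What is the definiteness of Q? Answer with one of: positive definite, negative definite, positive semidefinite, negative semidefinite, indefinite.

negative semidefinite

Row-reducing A symmetrically gives the diagonal entries -4, 0, -1, -4.
Counting signs: 3 negative, 1 zero.
Hence Q is negative semidefinite.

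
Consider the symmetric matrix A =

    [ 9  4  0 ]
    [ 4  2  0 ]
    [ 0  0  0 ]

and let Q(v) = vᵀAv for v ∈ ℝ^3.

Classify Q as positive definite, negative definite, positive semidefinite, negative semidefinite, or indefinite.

Congruent diagonalization of A (simultaneous row and column reduction) yields pivots 9, 2/9, 0.
So there are 2 positive, 1 zero pivots.
Hence Q is positive semidefinite.

positive semidefinite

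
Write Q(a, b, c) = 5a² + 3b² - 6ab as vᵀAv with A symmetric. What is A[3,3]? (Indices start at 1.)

The coefficient of c² in Q is 0, and that is exactly A[3,3].

0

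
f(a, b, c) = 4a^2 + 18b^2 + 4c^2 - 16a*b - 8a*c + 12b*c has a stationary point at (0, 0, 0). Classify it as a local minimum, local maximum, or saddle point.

saddle point

The Hessian at the origin is H = [[8, -16, -8], [-16, 36, 12], [-8, 12, 8]].
An LDLᵀ factorisation of H has diagonal entries 8, 4, -4.
So there are 2 positive, 1 negative pivots.
H is indefinite, so the origin is a saddle point.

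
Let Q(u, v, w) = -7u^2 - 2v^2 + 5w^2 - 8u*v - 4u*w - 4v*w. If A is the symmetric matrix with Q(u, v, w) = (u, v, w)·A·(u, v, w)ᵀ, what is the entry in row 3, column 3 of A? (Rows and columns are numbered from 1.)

5

The coefficient of w^2 in Q is 5, and that is exactly A[3,3].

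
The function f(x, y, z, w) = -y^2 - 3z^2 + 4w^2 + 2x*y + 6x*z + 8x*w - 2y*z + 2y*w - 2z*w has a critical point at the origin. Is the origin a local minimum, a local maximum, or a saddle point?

The Hessian at the origin is H = [[0, 2, 6, 8], [2, -2, -2, 2], [6, -2, -6, -2], [8, 2, -2, 8]].
H is indefinite, so the origin is a saddle point.

saddle point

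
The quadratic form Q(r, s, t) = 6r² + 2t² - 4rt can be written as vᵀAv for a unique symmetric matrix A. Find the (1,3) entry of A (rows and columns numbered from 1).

-2

The coefficient of r·t in Q is -4. For a symmetric A this equals A[1,3] + A[3,1] = 2·A[1,3].
So A[1,3] = -4/2 = -2.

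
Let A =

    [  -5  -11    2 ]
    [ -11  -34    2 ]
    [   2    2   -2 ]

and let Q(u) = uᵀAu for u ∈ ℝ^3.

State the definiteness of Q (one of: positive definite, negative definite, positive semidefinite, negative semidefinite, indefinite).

An LDLᵀ factorisation of A has diagonal entries -5, -49/5, -30/49.
That gives 3 negative pivots.
Hence Q is negative definite.

negative definite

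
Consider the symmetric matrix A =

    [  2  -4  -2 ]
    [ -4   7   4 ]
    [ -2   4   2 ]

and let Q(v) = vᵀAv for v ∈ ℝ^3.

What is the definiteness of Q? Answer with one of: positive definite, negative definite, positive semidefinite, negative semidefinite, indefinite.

indefinite

Row-reducing A symmetrically gives the diagonal entries 2, -1, 0.
So there are 1 positive, 1 negative, 1 zero pivots.
Hence Q is indefinite.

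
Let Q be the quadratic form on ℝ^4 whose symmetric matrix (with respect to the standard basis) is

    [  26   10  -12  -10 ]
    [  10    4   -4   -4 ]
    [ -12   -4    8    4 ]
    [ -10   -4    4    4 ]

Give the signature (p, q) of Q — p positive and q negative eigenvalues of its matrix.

Symmetric row and column elimination reduces A to a congruent diagonal form with pivots 26, 2/13, 0, 0.
That gives 2 positive, 2 zero pivots.

(2, 0)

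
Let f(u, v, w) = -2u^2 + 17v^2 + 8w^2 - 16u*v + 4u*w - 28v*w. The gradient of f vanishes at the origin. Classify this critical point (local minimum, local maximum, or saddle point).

The Hessian at the origin is H = [[-4, -16, 4], [-16, 34, -28], [4, -28, 16]].
Congruent diagonalization of H (simultaneous row and column reduction) yields pivots -4, 98, 12/49.
So there are 2 positive, 1 negative pivots.
H is indefinite, so the origin is a saddle point.

saddle point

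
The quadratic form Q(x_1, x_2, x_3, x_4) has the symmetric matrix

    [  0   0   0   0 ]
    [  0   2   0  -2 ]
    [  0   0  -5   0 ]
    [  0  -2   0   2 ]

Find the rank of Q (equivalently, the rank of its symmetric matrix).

Congruent diagonalization of A (simultaneous row and column reduction) yields pivots 0, 2, -5, 0.
So there are 1 positive, 1 negative, 2 zero pivots.
The rank is the number of nonzero pivots: 2.

2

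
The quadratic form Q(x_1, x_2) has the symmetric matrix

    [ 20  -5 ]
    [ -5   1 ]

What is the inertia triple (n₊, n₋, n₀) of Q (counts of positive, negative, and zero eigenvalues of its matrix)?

(1, 1, 0)

An LDLᵀ factorisation of A has diagonal entries 20, -1/4.
So there are 1 positive, 1 negative pivots.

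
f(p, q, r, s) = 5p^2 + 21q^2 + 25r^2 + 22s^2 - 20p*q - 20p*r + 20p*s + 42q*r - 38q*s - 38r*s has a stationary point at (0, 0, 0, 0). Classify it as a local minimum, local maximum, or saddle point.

The Hessian at the origin is H = [[10, -20, -20, 20], [-20, 42, 42, -38], [-20, 42, 50, -38], [20, -38, -38, 44]].
Row-reducing H symmetrically gives the diagonal entries 10, 2, 8, 2.
Counting signs: 4 positive.
H is positive definite, so the origin is a strict local minimum.

local minimum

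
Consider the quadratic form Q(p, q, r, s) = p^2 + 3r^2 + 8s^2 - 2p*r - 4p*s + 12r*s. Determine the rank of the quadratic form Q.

The symmetric matrix is A = [[1, 0, -1, -2], [0, 0, 0, 0], [-1, 0, 3, 6], [-2, 0, 6, 8]].
Row-reducing A symmetrically gives the diagonal entries 1, 0, 2, -4.
So there are 2 positive, 1 negative, 1 zero pivots.
The rank is the number of nonzero pivots: 3.

3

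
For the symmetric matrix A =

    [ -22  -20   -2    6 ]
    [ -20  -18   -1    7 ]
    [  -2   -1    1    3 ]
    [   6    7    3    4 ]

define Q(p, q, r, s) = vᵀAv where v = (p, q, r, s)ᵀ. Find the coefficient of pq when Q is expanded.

-40

The coefficient of pq is A[1,2] + A[2,1] = 2·(-20) = -40.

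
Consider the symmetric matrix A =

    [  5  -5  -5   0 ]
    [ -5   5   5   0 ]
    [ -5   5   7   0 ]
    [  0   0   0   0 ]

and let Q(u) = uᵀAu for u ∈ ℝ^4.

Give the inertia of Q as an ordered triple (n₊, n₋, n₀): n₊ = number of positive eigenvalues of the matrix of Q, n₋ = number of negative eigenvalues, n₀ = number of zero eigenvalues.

(2, 0, 2)

Congruent diagonalization of A (simultaneous row and column reduction) yields pivots 5, 0, 2, 0.
That gives 2 positive, 2 zero pivots.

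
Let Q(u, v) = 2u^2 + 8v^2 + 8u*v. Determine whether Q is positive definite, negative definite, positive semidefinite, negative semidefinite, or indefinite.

The symmetric matrix of Q is [[2, 4], [4, 8]].
For the 2×2 matrix [[2, 4], [4, 8]]: det = 2·8 − (4)² = 0, trace = 10.
det = 0 so one eigenvalue is zero; the form is semidefinite with the sign of the trace.

positive semidefinite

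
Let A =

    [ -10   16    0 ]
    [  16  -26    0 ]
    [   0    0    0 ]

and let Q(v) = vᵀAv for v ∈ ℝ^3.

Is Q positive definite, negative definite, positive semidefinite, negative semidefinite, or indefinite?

negative semidefinite

Congruent diagonalization of A (simultaneous row and column reduction) yields pivots -10, -2/5, 0.
That gives 2 negative, 1 zero pivots.
Hence Q is negative semidefinite.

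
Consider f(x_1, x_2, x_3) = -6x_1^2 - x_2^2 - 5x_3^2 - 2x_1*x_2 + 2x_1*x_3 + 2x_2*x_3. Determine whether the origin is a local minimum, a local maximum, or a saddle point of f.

The Hessian at the origin is H = [[-12, -2, 2], [-2, -2, 2], [2, 2, -10]].
Applying the same elementary operations to the rows and columns of H produces a congruent diagonal matrix with entries -12, -5/3, -8.
Counting signs: 3 negative.
H is negative definite, so the origin is a strict local maximum.

local maximum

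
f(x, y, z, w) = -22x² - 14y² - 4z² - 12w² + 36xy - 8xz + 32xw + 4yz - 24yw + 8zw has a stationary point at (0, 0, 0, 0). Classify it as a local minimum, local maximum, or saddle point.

saddle point

The Hessian at the origin is H = [[-44, 36, -8, 32], [36, -28, 4, -24], [-8, 4, -8, 8], [32, -24, 8, -24]].
Applying the same elementary operations to the rows and columns of H produces a congruent diagonal matrix with entries -44, 16/11, -11, -8/11.
Counting signs: 1 positive, 3 negative.
H is indefinite, so the origin is a saddle point.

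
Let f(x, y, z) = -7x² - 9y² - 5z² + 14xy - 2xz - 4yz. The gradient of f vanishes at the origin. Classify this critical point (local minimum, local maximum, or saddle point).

The Hessian at the origin is H = [[-14, 14, -2], [14, -18, -4], [-2, -4, -10]].
An LDLᵀ factorisation of H has diagonal entries -14, -4, -5/7.
Counting signs: 3 negative.
H is negative definite, so the origin is a strict local maximum.

local maximum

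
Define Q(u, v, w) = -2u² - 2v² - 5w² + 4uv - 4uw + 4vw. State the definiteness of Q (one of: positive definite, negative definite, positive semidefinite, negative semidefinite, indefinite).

negative semidefinite

The symmetric matrix is A = [[-2, 2, -2], [2, -2, 2], [-2, 2, -5]].
Symmetric row and column elimination reduces A to a congruent diagonal form with pivots -2, 0, -3.
Counting signs: 2 negative, 1 zero.
Hence Q is negative semidefinite.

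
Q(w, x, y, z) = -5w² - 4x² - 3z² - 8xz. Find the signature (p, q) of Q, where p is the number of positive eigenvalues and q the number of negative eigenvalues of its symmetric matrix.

(1, 2)

The associated matrix is A = [[-5, 0, 0, 0], [0, -4, 0, -4], [0, 0, 0, 0], [0, -4, 0, -3]].
Applying the same elementary operations to the rows and columns of A produces a congruent diagonal matrix with entries -5, -4, 0, 1.
So there are 1 positive, 2 negative, 1 zero pivots.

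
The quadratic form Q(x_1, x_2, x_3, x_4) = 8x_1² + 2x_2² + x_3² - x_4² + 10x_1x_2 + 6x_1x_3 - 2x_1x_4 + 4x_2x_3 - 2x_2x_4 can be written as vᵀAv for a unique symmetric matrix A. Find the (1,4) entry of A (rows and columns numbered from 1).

The coefficient of x_1·x_4 in Q is -2. For a symmetric A this equals A[1,4] + A[4,1] = 2·A[1,4].
So A[1,4] = -2/2 = -1.

-1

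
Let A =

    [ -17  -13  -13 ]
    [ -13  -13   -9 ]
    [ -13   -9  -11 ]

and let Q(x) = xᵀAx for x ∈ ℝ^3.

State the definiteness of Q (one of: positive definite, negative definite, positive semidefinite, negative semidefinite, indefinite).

Leading principal minors: Δ_1 = -17, Δ_2 = 52, Δ_3 = -40.
The signs alternate starting with Δ_1 < 0, so by Sylvester's criterion Q is negative definite.

negative definite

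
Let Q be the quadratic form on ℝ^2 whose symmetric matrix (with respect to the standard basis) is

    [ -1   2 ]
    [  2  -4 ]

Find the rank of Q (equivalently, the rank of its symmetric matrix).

Congruent diagonalization of A (simultaneous row and column reduction) yields pivots -1, 0.
So there are 1 negative, 1 zero pivots.
The rank is the number of nonzero pivots: 1.

1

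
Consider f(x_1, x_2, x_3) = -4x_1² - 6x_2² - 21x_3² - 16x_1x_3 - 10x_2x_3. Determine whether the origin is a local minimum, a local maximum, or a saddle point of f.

The Hessian at the origin is H = [[-8, 0, -16], [0, -12, -10], [-16, -10, -42]].
Row-reducing H symmetrically gives the diagonal entries -8, -12, -5/3.
So there are 3 negative pivots.
H is negative definite, so the origin is a strict local maximum.

local maximum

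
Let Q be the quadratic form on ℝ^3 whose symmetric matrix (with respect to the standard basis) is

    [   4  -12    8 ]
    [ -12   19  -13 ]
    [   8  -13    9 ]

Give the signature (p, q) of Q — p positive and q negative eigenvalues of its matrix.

(2, 1)

Applying the same elementary operations to the rows and columns of A produces a congruent diagonal matrix with entries 4, -17, 2/17.
So there are 2 positive, 1 negative pivots.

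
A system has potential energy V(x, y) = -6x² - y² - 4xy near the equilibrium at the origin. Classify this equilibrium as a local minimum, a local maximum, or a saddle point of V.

The Hessian at the origin is H = [[-12, -4], [-4, -2]].
det H = -12·-2 − (-4)² = 8 > 0 and H[1,1] = -12 < 0, so H is negative definite.
Therefore the origin is a local maximum.

local maximum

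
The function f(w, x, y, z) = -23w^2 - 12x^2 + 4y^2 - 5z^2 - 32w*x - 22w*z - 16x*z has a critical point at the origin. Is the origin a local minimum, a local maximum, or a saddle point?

The Hessian at the origin is H = [[-46, -32, 0, -22], [-32, -24, 0, -16], [0, 0, 8, 0], [-22, -16, 0, -10]].
Applying the same elementary operations to the rows and columns of H produces a congruent diagonal matrix with entries -46, -40/23, 8, 4/5.
That gives 2 positive, 2 negative pivots.
H is indefinite, so the origin is a saddle point.

saddle point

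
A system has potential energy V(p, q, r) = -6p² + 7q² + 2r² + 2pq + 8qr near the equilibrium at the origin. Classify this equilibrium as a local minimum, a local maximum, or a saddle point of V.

The Hessian at the origin is H = [[-12, 2, 0], [2, 14, 8], [0, 8, 4]].
An LDLᵀ factorisation of H has diagonal entries -12, 43/3, -20/43.
So there are 1 positive, 2 negative pivots.
H is indefinite, so the origin is a saddle point.

saddle point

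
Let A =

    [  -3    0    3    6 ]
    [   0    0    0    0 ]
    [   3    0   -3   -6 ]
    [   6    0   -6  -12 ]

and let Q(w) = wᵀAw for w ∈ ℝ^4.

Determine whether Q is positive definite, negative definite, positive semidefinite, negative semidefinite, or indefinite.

Applying the same elementary operations to the rows and columns of A produces a congruent diagonal matrix with entries -3, 0, 0, 0.
That gives 1 negative, 3 zero pivots.
Hence Q is negative semidefinite.

negative semidefinite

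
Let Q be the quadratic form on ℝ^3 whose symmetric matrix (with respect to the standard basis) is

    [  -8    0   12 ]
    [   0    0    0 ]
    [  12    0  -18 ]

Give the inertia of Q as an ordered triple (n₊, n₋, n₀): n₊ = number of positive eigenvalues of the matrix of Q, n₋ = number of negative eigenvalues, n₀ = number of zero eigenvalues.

Symmetric row and column elimination reduces A to a congruent diagonal form with pivots -8, 0, 0.
Counting signs: 1 negative, 2 zero.

(0, 1, 2)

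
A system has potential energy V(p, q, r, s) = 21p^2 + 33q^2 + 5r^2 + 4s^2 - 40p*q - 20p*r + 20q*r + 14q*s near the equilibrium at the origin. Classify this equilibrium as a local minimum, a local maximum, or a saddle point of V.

local minimum

The Hessian at the origin is H = [[42, -40, -20, 0], [-40, 66, 20, 14], [-20, 20, 10, 0], [0, 14, 0, 8]].
Applying the same elementary operations to the rows and columns of H produces a congruent diagonal matrix with entries 42, 586/21, 130/293, 6/13.
That gives 4 positive pivots.
H is positive definite, so the origin is a strict local minimum.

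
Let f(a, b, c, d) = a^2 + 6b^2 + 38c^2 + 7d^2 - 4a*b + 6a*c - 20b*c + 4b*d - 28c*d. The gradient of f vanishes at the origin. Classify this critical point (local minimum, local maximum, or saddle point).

local minimum

The Hessian at the origin is H = [[2, -4, 6, 0], [-4, 12, -20, 4], [6, -20, 76, -28], [0, 4, -28, 14]].
An LDLᵀ factorisation of H has diagonal entries 2, 4, 42, 10/21.
That gives 4 positive pivots.
H is positive definite, so the origin is a strict local minimum.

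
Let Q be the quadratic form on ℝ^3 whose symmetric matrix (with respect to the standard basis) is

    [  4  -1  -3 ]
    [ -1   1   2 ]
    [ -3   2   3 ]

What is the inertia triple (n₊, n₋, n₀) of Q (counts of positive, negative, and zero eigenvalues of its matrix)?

Row-reducing A symmetrically gives the diagonal entries 4, 3/4, -4/3.
So there are 2 positive, 1 negative pivots.

(2, 1, 0)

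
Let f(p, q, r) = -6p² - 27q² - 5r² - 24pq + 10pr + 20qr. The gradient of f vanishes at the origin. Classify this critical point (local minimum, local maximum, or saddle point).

local maximum

The Hessian at the origin is H = [[-12, -24, 10], [-24, -54, 20], [10, 20, -10]].
Congruent diagonalization of H (simultaneous row and column reduction) yields pivots -12, -6, -5/3.
So there are 3 negative pivots.
H is negative definite, so the origin is a strict local maximum.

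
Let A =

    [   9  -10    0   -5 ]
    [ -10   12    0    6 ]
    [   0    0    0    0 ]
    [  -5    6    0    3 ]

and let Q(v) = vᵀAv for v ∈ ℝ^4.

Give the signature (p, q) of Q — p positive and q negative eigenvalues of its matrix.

Symmetric row and column elimination reduces A to a congruent diagonal form with pivots 9, 8/9, 0, 0.
So there are 2 positive, 2 zero pivots.

(2, 0)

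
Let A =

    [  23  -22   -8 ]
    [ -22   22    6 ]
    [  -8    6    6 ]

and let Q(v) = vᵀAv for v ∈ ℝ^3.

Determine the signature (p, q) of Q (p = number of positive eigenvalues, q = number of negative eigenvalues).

(3, 0)

An LDLᵀ factorisation of A has diagonal entries 23, 22/23, 4/11.
That gives 3 positive pivots.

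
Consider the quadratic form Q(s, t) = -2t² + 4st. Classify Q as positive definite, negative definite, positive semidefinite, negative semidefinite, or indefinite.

indefinite

The symmetric matrix of Q is [[0, 2], [2, -2]].
For the 2×2 matrix [[0, 2], [2, -2]]: det = 0·-2 − (2)² = -4, trace = -2.
det < 0 so the eigenvalues have opposite signs; the form is indefinite.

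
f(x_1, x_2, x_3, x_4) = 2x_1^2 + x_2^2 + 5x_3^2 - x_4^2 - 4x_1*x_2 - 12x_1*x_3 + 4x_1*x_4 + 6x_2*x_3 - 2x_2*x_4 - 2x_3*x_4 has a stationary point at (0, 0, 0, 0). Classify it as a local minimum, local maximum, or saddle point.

saddle point

The Hessian at the origin is H = [[4, -4, -12, 4], [-4, 2, 6, -2], [-12, 6, 10, -2], [4, -2, -2, -2]].
Congruent diagonalization of H (simultaneous row and column reduction) yields pivots 4, -2, -8, -2.
Counting signs: 1 positive, 3 negative.
H is indefinite, so the origin is a saddle point.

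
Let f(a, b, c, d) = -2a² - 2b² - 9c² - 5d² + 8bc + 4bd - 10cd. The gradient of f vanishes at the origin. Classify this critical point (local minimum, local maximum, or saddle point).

local maximum

The Hessian at the origin is H = [[-4, 0, 0, 0], [0, -4, 8, 4], [0, 8, -18, -10], [0, 4, -10, -10]].
Row-reducing H symmetrically gives the diagonal entries -4, -4, -2, -4.
Counting signs: 4 negative.
H is negative definite, so the origin is a strict local maximum.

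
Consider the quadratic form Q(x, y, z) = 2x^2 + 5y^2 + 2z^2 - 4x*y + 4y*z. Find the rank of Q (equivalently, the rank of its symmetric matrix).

The symmetric matrix is A = [[2, -2, 0], [-2, 5, 2], [0, 2, 2]].
Row-reducing A symmetrically gives the diagonal entries 2, 3, 2/3.
Counting signs: 3 positive.
The rank is the number of nonzero pivots: 3.

3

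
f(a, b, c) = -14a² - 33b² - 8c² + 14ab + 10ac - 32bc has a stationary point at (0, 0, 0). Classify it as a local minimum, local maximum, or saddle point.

The Hessian at the origin is H = [[-28, 14, 10], [14, -66, -32], [10, -32, -16]].
Applying the same elementary operations to the rows and columns of H produces a congruent diagonal matrix with entries -28, -59, -30/413.
That gives 3 negative pivots.
H is negative definite, so the origin is a strict local maximum.

local maximum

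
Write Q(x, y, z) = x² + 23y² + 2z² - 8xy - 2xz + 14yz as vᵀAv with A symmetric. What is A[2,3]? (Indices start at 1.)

7

The coefficient of y·z in Q is 14. For a symmetric A this equals A[2,3] + A[3,2] = 2·A[2,3].
So A[2,3] = 14/2 = 7.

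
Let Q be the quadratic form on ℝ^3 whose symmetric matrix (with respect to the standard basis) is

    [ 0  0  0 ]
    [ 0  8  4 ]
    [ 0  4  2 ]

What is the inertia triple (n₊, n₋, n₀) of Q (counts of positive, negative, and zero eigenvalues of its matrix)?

(1, 0, 2)

Applying the same elementary operations to the rows and columns of A produces a congruent diagonal matrix with entries 0, 8, 0.
So there are 1 positive, 2 zero pivots.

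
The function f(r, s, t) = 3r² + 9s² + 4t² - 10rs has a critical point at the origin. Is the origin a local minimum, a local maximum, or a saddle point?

local minimum

The Hessian at the origin is H = [[6, -10, 0], [-10, 18, 0], [0, 0, 8]].
An LDLᵀ factorisation of H has diagonal entries 6, 4/3, 8.
That gives 3 positive pivots.
H is positive definite, so the origin is a strict local minimum.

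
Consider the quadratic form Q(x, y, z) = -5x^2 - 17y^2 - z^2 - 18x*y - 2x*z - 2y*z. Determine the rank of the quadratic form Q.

Write A = [[-5, -9, -1], [-9, -17, -1], [-1, -1, -1]].
Applying the same elementary operations to the rows and columns of A produces a congruent diagonal matrix with entries -5, -4/5, 0.
Counting signs: 2 negative, 1 zero.
The rank is the number of nonzero pivots: 2.

2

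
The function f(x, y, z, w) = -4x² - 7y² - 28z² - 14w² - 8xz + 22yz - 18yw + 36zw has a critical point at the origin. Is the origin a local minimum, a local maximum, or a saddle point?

The Hessian at the origin is H = [[-8, 0, -8, 0], [0, -14, 22, -18], [-8, 22, -56, 36], [0, -18, 36, -28]].
Row-reducing H symmetrically gives the diagonal entries -8, -14, -94/7, -20/47.
So there are 4 negative pivots.
H is negative definite, so the origin is a strict local maximum.

local maximum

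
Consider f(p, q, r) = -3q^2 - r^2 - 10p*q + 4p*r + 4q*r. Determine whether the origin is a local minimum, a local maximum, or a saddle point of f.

The Hessian at the origin is H = [[0, -10, 4], [-10, -6, 4], [4, 4, -2]].
H is indefinite, so the origin is a saddle point.

saddle point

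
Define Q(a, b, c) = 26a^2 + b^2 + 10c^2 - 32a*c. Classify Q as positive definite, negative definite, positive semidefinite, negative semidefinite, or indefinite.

positive definite

The symmetric matrix of Q is A = [[26, 0, -16], [0, 1, 0], [-16, 0, 10]].
Leading principal minors: Δ_1 = 26, Δ_2 = 26, Δ_3 = 4.
All leading principal minors are positive, so by Sylvester's criterion Q is positive definite.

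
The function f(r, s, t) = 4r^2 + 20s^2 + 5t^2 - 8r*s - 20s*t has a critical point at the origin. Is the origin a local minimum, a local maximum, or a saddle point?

The Hessian at the origin is H = [[8, -8, 0], [-8, 40, -20], [0, -20, 10]].
Applying the same elementary operations to the rows and columns of H produces a congruent diagonal matrix with entries 8, 32, -5/2.
Counting signs: 2 positive, 1 negative.
H is indefinite, so the origin is a saddle point.

saddle point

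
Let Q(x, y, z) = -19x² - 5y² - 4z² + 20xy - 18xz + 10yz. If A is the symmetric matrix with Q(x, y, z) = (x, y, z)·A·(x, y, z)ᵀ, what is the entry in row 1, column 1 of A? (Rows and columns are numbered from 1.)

-19

The coefficient of x² in Q is -19, and that is exactly A[1,1].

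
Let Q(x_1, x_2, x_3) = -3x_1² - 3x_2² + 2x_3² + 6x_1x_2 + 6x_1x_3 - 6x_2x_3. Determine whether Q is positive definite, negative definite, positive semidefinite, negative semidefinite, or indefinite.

The associated matrix is A = [[-3, 3, 3], [3, -3, -3], [3, -3, 2]].
Row-reducing A symmetrically gives the diagonal entries -3, 0, 5.
So there are 1 positive, 1 negative, 1 zero pivots.
Hence Q is indefinite.

indefinite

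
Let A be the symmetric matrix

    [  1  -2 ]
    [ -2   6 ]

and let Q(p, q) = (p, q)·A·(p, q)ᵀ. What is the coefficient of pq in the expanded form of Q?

The coefficient of pq is A[1,2] + A[2,1] = 2·(-2) = -4.

-4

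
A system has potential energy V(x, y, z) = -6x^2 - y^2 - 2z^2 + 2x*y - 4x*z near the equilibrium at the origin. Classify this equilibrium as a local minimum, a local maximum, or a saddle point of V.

The Hessian at the origin is H = [[-12, 2, -4], [2, -2, 0], [-4, 0, -4]].
Congruent diagonalization of H (simultaneous row and column reduction) yields pivots -12, -5/3, -12/5.
That gives 3 negative pivots.
H is negative definite, so the origin is a strict local maximum.

local maximum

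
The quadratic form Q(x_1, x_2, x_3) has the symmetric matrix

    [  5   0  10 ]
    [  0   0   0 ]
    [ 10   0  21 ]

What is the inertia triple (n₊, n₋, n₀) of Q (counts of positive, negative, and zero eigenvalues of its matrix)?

Applying the same elementary operations to the rows and columns of A produces a congruent diagonal matrix with entries 5, 0, 1.
Counting signs: 2 positive, 1 zero.

(2, 0, 1)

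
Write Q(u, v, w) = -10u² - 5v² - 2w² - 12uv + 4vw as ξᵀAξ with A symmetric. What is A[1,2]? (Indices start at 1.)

-6

The coefficient of u·v in Q is -12. For a symmetric A this equals A[1,2] + A[2,1] = 2·A[1,2].
So A[1,2] = -12/2 = -6.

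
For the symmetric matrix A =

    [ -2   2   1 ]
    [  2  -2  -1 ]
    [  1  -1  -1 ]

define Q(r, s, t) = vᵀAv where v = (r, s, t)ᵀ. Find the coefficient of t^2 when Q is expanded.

The coefficient of t^2 is the diagonal entry A[3,3] = -1.

-1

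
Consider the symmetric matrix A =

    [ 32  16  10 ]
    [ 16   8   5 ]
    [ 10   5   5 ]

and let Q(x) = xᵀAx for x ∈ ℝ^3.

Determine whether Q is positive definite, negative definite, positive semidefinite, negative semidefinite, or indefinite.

Symmetric row and column elimination reduces A to a congruent diagonal form with pivots 32, 0, 15/8.
That gives 2 positive, 1 zero pivots.
Hence Q is positive semidefinite.

positive semidefinite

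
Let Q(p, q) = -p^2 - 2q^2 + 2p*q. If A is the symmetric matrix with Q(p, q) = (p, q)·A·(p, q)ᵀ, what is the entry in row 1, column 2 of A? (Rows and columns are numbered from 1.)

The coefficient of p·q in Q is 2. For a symmetric A this equals A[1,2] + A[2,1] = 2·A[1,2].
So A[1,2] = 2/2 = 1.

1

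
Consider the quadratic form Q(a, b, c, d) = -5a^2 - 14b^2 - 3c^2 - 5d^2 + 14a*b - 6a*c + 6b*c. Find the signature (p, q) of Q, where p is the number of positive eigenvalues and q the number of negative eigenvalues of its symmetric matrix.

Write A = [[-5, 7, -3, 0], [7, -14, 3, 0], [-3, 3, -3, 0], [0, 0, 0, -5]].
Applying the same elementary operations to the rows and columns of A produces a congruent diagonal matrix with entries -5, -21/5, -6/7, -5.
Counting signs: 4 negative.

(0, 4)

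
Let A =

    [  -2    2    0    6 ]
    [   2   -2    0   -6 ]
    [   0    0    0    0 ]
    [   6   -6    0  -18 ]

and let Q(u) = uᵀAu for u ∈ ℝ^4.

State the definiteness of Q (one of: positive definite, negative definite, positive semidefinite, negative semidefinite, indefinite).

Row-reducing A symmetrically gives the diagonal entries -2, 0, 0, 0.
So there are 1 negative, 3 zero pivots.
Hence Q is negative semidefinite.

negative semidefinite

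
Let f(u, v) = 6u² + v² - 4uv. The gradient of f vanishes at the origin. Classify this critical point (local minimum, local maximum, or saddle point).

local minimum

The Hessian at the origin is H = [[12, -4], [-4, 2]].
det H = 12·2 − (-4)² = 8 > 0 and H[1,1] = 12 > 0, so H is positive definite.
Therefore the origin is a local minimum.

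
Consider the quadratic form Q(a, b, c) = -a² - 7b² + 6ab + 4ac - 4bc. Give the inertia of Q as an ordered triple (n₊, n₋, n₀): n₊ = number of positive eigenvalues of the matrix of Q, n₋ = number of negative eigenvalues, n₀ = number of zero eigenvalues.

Write A = [[-1, 3, 2], [3, -7, -2], [2, -2, 0]].
Symmetric row and column elimination reduces A to a congruent diagonal form with pivots -1, 2, -4.
Counting signs: 1 positive, 2 negative.

(1, 2, 0)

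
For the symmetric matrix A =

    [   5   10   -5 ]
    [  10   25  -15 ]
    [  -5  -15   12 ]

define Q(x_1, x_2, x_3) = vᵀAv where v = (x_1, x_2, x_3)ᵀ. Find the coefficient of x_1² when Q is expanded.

5

The coefficient of x_1² is the diagonal entry A[1,1] = 5.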